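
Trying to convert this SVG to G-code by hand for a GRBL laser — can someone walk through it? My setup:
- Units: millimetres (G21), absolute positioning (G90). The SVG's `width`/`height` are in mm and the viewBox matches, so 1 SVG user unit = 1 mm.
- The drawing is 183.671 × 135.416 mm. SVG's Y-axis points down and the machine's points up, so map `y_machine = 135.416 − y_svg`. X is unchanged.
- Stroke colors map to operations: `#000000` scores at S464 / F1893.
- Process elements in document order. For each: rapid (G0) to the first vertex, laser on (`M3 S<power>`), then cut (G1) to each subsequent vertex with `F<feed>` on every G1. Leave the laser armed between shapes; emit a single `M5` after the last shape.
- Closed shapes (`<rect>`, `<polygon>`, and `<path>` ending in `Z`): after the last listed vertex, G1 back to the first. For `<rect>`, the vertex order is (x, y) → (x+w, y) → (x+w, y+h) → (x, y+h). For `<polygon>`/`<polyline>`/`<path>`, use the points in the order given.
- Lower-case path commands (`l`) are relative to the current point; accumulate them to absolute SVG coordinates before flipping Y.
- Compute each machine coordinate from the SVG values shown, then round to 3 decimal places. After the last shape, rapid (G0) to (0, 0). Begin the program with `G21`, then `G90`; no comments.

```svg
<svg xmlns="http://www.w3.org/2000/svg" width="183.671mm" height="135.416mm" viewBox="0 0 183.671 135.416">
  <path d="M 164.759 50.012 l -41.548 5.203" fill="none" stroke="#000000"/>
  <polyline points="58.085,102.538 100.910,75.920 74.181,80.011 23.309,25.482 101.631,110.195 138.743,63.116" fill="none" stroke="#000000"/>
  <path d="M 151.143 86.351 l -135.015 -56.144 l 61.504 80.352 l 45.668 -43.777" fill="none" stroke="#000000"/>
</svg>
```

G21
G90
G0 X164.759 Y85.404
M3 S464
G1 X123.211 Y80.201 F1893
G0 X58.085 Y32.878
M3 S464
G1 X100.910 Y59.496 F1893
G1 X74.181 Y55.405 F1893
G1 X23.309 Y109.934 F1893
G1 X101.631 Y25.221 F1893
G1 X138.743 Y72.300 F1893
G0 X151.143 Y49.065
M3 S464
G1 X16.128 Y105.209 F1893
G1 X77.632 Y24.857 F1893
G1 X123.300 Y68.634 F1893
M5
G0 X0.000 Y0.000

Since the viewBox matches the mm dimensions, user units are millimetres directly. The only transform is the Y-flip y_m = 135.416 − y_svg.

Shape 1 is a line segment drawn with `<path>`. Its stroke #000000 means score at S464, F1893. After flipping Y the toolpath is (164.759,85.404) → (123.211,80.201).

Shape 2 is a open polyline drawn with `<polyline>`. Its stroke #000000 means score at S464, F1893. After flipping Y the toolpath is (58.085,32.878) → (100.910,59.496) → (74.181,55.405) → (23.309,109.934) → (101.631,25.221) → (138.743,72.300).

Shape 3 is a open polyline drawn with `<path>`. Its stroke #000000 means score at S464, F1893. After flipping Y the toolpath is (151.143,49.065) → (16.128,105.209) → (77.632,24.857) → (123.300,68.634).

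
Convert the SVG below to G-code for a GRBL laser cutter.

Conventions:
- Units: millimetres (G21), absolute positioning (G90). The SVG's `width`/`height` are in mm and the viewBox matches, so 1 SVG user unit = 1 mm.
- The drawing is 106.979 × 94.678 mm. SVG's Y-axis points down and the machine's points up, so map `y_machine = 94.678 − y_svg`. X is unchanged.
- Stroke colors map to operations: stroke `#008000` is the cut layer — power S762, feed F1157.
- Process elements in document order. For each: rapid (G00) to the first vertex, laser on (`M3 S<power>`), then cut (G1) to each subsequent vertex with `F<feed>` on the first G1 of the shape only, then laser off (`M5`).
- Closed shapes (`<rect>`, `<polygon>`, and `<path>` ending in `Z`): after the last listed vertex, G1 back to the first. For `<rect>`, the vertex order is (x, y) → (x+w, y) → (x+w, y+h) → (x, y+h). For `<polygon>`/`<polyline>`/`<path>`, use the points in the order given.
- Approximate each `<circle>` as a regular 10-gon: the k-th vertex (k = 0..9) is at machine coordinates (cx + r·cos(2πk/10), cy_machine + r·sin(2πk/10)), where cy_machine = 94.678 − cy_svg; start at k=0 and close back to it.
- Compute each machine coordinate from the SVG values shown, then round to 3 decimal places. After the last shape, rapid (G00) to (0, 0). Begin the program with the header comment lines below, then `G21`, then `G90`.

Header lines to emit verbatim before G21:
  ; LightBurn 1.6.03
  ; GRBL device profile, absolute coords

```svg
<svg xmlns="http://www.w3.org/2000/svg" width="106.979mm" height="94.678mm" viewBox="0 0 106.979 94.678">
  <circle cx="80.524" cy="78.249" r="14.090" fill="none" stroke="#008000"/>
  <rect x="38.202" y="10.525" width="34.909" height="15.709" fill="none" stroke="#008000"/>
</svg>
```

; LightBurn 1.6.03
; GRBL device profile, absolute coords
G21
G90
G00 X94.614 Y16.429
M3 S762
G1 X91.923 Y24.711 F1157
G1 X84.878 Y29.829
G1 X76.170 Y29.829
G1 X69.125 Y24.711
G1 X66.434 Y16.429
G1 X69.125 Y8.147
G1 X76.170 Y3.029
G1 X84.878 Y3.029
G1 X91.923 Y8.147
G1 X94.614 Y16.429
M5
G00 X38.202 Y84.153
M3 S762
G1 X73.111 Y84.153 F1157
G1 X73.111 Y68.444
G1 X38.202 Y68.444
G1 X38.202 Y84.153
M5
G00 X0.000 Y0.000

Since the viewBox matches the mm dimensions, user units are millimetres directly. The only transform is the Y-flip y_m = 94.678 − y_svg.

Shape 1 is a circle drawn with `<circle>`. Its stroke #008000 means cut at S762, F1157. After flipping Y the toolpath is (94.614,16.429) → (91.923,24.711) → (84.878,29.829) → (76.170,29.829) → (69.125,24.711) → (66.434,16.429) → (69.125,8.147) → (76.170,3.029) → (84.878,3.029) → (91.923,8.147) → (94.614,16.429), returning to the start.

Shape 2 is a rectangle drawn with `<rect>`. Its stroke #008000 means cut at S762, F1157. After flipping Y the toolpath is (38.202,84.153) → (73.111,84.153) → (73.111,68.444) → (38.202,68.444) → (38.202,84.153), returning to the start.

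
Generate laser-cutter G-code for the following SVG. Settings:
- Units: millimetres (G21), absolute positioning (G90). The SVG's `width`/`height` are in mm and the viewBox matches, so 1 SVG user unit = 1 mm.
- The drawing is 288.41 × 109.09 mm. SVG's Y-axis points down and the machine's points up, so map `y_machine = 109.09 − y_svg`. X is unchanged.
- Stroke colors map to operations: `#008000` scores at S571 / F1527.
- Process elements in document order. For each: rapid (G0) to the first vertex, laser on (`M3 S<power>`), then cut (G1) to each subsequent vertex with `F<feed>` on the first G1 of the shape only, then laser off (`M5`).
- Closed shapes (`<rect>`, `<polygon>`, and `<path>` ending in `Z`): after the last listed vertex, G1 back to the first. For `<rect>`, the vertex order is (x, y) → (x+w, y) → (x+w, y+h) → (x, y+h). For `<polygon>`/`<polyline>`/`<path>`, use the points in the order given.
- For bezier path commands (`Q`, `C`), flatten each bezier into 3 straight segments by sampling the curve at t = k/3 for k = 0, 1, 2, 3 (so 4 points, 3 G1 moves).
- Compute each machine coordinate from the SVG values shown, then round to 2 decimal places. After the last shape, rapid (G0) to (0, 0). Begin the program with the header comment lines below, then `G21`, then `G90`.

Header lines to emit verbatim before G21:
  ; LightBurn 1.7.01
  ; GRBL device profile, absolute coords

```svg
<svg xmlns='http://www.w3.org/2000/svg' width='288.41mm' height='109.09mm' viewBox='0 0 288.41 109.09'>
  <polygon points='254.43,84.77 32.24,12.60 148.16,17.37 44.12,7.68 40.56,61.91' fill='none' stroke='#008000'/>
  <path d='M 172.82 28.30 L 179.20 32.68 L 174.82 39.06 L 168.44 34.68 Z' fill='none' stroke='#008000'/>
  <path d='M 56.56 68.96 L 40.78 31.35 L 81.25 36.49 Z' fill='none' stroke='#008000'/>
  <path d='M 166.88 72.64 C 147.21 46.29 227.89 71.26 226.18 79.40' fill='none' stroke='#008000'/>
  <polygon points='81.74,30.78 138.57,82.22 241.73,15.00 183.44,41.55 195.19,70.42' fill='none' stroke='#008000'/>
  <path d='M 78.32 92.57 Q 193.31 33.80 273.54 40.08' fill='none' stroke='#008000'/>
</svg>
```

1 u = 1 mm; y_m = 109.09 − y.

[1] `<polygon>` closed polygon, #008000→score S571 F1527: (254.43,24.32) → (32.24,96.49) → (148.16,91.72) → (44.12,101.41) → (40.56,47.18) → (254.43,24.32) (closed)

[2] `<path>` regular polygon, #008000→score S571 F1527: (172.82,80.79) → (179.20,76.41) → (174.82,70.03) → (168.44,74.41) → (172.82,80.79) (closed)

[3] `<path>` regular polygon, #008000→score S571 F1527: (56.56,40.13) → (40.78,77.74) → (81.25,72.60) → (56.56,40.13) (closed)

[4] `<path>` cubic bezier, #008000→score S571 F1527: (166.88,36.45) → (173.89,48.22) → (207.19,40.92) → (226.18,29.69)

[5] `<polygon>` closed polygon, #008000→score S571 F1527: (81.74,78.31) → (138.57,26.87) → (241.73,94.09) → (183.44,67.54) → (195.19,38.67) → (81.74,78.31) (closed)

[6] `<path>` quadratic bezier, #008000→score S571 F1527: (78.32,16.52) → (151.12,48.47) → (216.19,65.97) → (273.54,69.01)

; LightBurn 1.7.01
; GRBL device profile, absolute coords
G21
G90
G0 X254.43 Y24.32
M3 S571
G1 X32.24 Y96.49 F1527
G1 X148.16 Y91.72
G1 X44.12 Y101.41
G1 X40.56 Y47.18
G1 X254.43 Y24.32
M5
G0 X172.82 Y80.79
M3 S571
G1 X179.20 Y76.41 F1527
G1 X174.82 Y70.03
G1 X168.44 Y74.41
G1 X172.82 Y80.79
M5
G0 X56.56 Y40.13
M3 S571
G1 X40.78 Y77.74 F1527
G1 X81.25 Y72.60
G1 X56.56 Y40.13
M5
G0 X166.88 Y36.45
M3 S571
G1 X173.89 Y48.22 F1527
G1 X207.19 Y40.92
G1 X226.18 Y29.69
M5
G0 X81.74 Y78.31
M3 S571
G1 X138.57 Y26.87 F1527
G1 X241.73 Y94.09
G1 X183.44 Y67.54
G1 X195.19 Y38.67
G1 X81.74 Y78.31
M5
G0 X78.32 Y16.52
M3 S571
G1 X151.12 Y48.47 F1527
G1 X216.19 Y65.97
G1 X273.54 Y69.01
M5
G0 X0.00 Y0.00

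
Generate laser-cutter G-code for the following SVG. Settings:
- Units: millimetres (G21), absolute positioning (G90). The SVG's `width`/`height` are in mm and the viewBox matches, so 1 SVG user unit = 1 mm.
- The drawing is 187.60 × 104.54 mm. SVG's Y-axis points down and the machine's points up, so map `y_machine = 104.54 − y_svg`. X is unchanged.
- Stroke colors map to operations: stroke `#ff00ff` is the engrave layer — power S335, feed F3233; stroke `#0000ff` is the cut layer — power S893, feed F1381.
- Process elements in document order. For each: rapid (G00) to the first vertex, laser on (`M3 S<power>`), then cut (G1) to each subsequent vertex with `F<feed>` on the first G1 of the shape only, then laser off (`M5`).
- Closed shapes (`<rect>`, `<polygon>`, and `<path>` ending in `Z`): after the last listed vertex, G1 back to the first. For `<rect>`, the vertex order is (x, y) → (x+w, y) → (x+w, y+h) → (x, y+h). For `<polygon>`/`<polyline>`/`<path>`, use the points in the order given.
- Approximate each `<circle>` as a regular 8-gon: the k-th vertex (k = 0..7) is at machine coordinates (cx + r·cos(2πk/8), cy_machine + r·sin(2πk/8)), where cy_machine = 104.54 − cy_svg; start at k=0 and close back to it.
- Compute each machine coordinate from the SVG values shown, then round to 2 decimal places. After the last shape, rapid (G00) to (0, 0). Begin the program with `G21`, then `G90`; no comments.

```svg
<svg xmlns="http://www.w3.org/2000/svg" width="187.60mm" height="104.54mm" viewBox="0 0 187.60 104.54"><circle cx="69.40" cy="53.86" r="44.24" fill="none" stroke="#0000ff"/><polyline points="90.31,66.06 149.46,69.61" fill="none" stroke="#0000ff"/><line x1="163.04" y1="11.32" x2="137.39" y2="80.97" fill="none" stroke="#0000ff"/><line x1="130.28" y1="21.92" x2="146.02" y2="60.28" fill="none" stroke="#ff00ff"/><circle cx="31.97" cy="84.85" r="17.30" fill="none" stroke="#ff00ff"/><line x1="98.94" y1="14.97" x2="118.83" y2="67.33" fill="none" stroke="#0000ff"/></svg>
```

1 u = 1 mm; y_m = 104.54 − y.

[1] `<circle>` circle, #0000ff→cut S893 F1381: (113.64,50.68) → (100.68,81.96) → (69.40,94.92) → (38.12,81.96) → (25.16,50.68) → (38.12,19.40) → (69.40,6.44) → (100.68,19.40) → (113.64,50.68) (closed)

[2] `<polyline>` line segment, #0000ff→cut S893 F1381: (90.31,38.48) → (149.46,34.93)

[3] `<line>` line segment, #0000ff→cut S893 F1381: (163.04,93.22) → (137.39,23.57)

[4] `<line>` line segment, #ff00ff→engrave S335 F3233: (130.28,82.62) → (146.02,44.26)

[5] `<circle>` circle, #ff00ff→engrave S335 F3233: (49.27,19.69) → (44.20,31.92) → (31.97,36.99) → (19.74,31.92) → (14.67,19.69) → (19.74,7.46) → (31.97,2.39) → (44.20,7.46) → (49.27,19.69) (closed)

[6] `<line>` line segment, #0000ff→cut S893 F1381: (98.94,89.57) → (118.83,37.21)

G21
G90
G00 X113.64 Y50.68
M3 S893
G1 X100.68 Y81.96 F1381
G1 X69.40 Y94.92
G1 X38.12 Y81.96
G1 X25.16 Y50.68
G1 X38.12 Y19.40
G1 X69.40 Y6.44
G1 X100.68 Y19.40
G1 X113.64 Y50.68
M5
G00 X90.31 Y38.48
M3 S893
G1 X149.46 Y34.93 F1381
M5
G00 X163.04 Y93.22
M3 S893
G1 X137.39 Y23.57 F1381
M5
G00 X130.28 Y82.62
M3 S335
G1 X146.02 Y44.26 F3233
M5
G00 X49.27 Y19.69
M3 S335
G1 X44.20 Y31.92 F3233
G1 X31.97 Y36.99
G1 X19.74 Y31.92
G1 X14.67 Y19.69
G1 X19.74 Y7.46
G1 X31.97 Y2.39
G1 X44.20 Y7.46
G1 X49.27 Y19.69
M5
G00 X98.94 Y89.57
M3 S893
G1 X118.83 Y37.21 F1381
M5
G00 X0.00 Y0.00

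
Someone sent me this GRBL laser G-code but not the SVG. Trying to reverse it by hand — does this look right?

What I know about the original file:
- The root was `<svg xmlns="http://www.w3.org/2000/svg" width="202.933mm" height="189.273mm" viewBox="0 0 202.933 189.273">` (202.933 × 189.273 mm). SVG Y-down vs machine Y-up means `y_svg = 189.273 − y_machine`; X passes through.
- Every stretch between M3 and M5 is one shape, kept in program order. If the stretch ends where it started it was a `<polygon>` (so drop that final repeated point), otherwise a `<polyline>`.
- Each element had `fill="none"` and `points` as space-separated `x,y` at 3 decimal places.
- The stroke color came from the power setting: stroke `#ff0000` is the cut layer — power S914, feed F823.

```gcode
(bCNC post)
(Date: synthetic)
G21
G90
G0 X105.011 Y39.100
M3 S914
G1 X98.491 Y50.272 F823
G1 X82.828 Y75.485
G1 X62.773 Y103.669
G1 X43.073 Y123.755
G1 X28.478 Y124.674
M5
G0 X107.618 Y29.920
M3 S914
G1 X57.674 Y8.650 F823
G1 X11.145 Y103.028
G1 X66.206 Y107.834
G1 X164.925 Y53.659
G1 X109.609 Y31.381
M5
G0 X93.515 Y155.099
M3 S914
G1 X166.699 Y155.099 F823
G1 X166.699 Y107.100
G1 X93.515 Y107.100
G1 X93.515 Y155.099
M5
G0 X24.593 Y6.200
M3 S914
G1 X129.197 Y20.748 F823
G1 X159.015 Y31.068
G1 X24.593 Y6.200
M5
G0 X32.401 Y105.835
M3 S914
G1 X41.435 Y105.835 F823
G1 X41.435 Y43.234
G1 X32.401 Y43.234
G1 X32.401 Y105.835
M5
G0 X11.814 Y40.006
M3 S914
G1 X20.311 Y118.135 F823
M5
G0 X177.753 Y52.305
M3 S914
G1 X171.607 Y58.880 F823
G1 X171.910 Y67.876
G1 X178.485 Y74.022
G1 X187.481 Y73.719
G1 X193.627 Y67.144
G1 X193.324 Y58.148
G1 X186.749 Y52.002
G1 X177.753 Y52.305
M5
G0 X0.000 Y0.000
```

y_svg = 189.273 − y_m. Every run uses S914, so all elements get stroke `#ff0000` (cut).

[1] open run; points: 105.011,150.173 98.491,139.001 82.828,113.788 62.773,85.604 43.073,65.518 28.478,64.599

[2] open run; points: 107.618,159.353 57.674,180.623 11.145,86.245 66.206,81.439 164.925,135.614 109.609,157.892

[3] closed run; points: 93.515,34.174 166.699,34.174 166.699,82.173 93.515,82.173

[4] closed run; points: 24.593,183.073 129.197,168.525 159.015,158.205

[5] closed run; points: 32.401,83.438 41.435,83.438 41.435,146.039 32.401,146.039

[6] open run; points: 11.814,149.267 20.311,71.138

[7] closed run; points: 177.753,136.968 171.607,130.393 171.910,121.397 178.485,115.251 187.481,115.554 193.627,122.129 193.324,131.125 186.749,137.271

<svg xmlns="http://www.w3.org/2000/svg" width="202.933mm" height="189.273mm" viewBox="0 0 202.933 189.273">
  <polyline points="105.011,150.173 98.491,139.001 82.828,113.788 62.773,85.604 43.073,65.518 28.478,64.599" fill="none" stroke="#ff0000"/>
  <polyline points="107.618,159.353 57.674,180.623 11.145,86.245 66.206,81.439 164.925,135.614 109.609,157.892" fill="none" stroke="#ff0000"/>
  <polygon points="93.515,34.174 166.699,34.174 166.699,82.173 93.515,82.173" fill="none" stroke="#ff0000"/>
  <polygon points="24.593,183.073 129.197,168.525 159.015,158.205" fill="none" stroke="#ff0000"/>
  <polygon points="32.401,83.438 41.435,83.438 41.435,146.039 32.401,146.039" fill="none" stroke="#ff0000"/>
  <polyline points="11.814,149.267 20.311,71.138" fill="none" stroke="#ff0000"/>
  <polygon points="177.753,136.968 171.607,130.393 171.910,121.397 178.485,115.251 187.481,115.554 193.627,122.129 193.324,131.125 186.749,137.271" fill="none" stroke="#ff0000"/>
</svg>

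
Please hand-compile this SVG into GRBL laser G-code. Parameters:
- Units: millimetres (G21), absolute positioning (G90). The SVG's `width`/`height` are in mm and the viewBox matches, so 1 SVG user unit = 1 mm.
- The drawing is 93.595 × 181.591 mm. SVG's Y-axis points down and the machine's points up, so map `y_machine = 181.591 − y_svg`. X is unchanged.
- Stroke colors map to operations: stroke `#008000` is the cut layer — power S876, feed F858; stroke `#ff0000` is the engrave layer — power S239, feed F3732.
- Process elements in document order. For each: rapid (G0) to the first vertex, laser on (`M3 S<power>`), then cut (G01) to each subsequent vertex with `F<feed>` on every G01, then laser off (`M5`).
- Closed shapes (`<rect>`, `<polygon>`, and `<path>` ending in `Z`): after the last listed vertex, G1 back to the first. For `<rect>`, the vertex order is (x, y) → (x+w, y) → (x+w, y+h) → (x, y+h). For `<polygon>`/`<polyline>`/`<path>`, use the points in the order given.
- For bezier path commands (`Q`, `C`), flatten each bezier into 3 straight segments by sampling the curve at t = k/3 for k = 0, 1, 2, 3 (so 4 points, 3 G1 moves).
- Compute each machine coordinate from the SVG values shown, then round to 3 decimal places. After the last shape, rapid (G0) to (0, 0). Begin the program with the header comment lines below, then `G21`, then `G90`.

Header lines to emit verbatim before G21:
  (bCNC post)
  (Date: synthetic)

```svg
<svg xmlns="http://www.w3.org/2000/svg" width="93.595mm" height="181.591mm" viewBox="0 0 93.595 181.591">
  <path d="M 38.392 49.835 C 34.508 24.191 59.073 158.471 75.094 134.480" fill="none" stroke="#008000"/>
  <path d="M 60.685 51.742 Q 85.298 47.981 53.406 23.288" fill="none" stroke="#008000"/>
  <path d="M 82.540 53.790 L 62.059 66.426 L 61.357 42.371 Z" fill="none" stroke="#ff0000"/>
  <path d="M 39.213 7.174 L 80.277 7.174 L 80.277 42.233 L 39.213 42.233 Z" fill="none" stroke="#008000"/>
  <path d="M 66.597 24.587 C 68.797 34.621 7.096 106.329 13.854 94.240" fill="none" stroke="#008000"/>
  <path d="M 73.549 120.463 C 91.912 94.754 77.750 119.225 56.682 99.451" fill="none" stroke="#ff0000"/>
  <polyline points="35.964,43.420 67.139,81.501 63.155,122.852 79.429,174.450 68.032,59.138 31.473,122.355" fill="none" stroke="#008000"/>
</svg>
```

Since the viewBox matches the mm dimensions, user units are millimetres directly. The only transform is the Y-flip y_m = 181.591 − y_svg.

Shape 1 is a cubic bezier drawn with `<path>`. Its stroke #008000 means cut at S876, F858. After flipping Y the toolpath is (38.392,131.756) → (42.621,115.877) → (57.595,64.092) → (75.094,47.111).

Shape 2 is a quadratic bezier drawn with `<path>`. Its stroke #008000 means cut at S876, F858. After flipping Y the toolpath is (60.685,129.849) → (70.815,134.682) → (68.389,144.167) → (53.406,158.303).

Shape 3 is a regular polygon drawn with `<path>`. Its stroke #ff0000 means engrave at S239, F3732. After flipping Y the toolpath is (82.540,127.801) → (62.059,115.165) → (61.357,139.220) → (82.540,127.801), returning to the start.

Shape 4 is a rectangle drawn with `<path>`. Its stroke #008000 means cut at S876, F858. After flipping Y the toolpath is (39.213,174.417) → (80.277,174.417) → (80.277,139.358) → (39.213,139.358) → (39.213,174.417), returning to the start.

Shape 5 is a cubic bezier drawn with `<path>`. Its stroke #008000 means cut at S876, F858. After flipping Y the toolpath is (66.597,157.004) → (52.399,131.800) → (25.013,97.807) → (13.854,87.351).

Shape 6 is a cubic bezier drawn with `<path>`. Its stroke #ff0000 means engrave at S239, F3732. After flipping Y the toolpath is (73.549,61.128) → (82.019,73.608) → (74.499,73.617) → (56.682,82.140).

Shape 7 is a open polyline drawn with `<polyline>`. Its stroke #008000 means cut at S876, F858. After flipping Y the toolpath is (35.964,138.171) → (67.139,100.090) → (63.155,58.739) → (79.429,7.141) → (68.032,122.453) → (31.473,59.236).

(bCNC post)
(Date: synthetic)
G21
G90
G0 X38.392 Y131.756
M3 S876
G01 X42.621 Y115.877 F858
G01 X57.595 Y64.092 F858
G01 X75.094 Y47.111 F858
M5
G0 X60.685 Y129.849
M3 S876
G01 X70.815 Y134.682 F858
G01 X68.389 Y144.167 F858
G01 X53.406 Y158.303 F858
M5
G0 X82.540 Y127.801
M3 S239
G01 X62.059 Y115.165 F3732
G01 X61.357 Y139.220 F3732
G01 X82.540 Y127.801 F3732
M5
G0 X39.213 Y174.417
M3 S876
G01 X80.277 Y174.417 F858
G01 X80.277 Y139.358 F858
G01 X39.213 Y139.358 F858
G01 X39.213 Y174.417 F858
M5
G0 X66.597 Y157.004
M3 S876
G01 X52.399 Y131.800 F858
G01 X25.013 Y97.807 F858
G01 X13.854 Y87.351 F858
M5
G0 X73.549 Y61.128
M3 S239
G01 X82.019 Y73.608 F3732
G01 X74.499 Y73.617 F3732
G01 X56.682 Y82.140 F3732
M5
G0 X35.964 Y138.171
M3 S876
G01 X67.139 Y100.090 F858
G01 X63.155 Y58.739 F858
G01 X79.429 Y7.141 F858
G01 X68.032 Y122.453 F858
G01 X31.473 Y59.236 F858
M5
G0 X0.000 Y0.000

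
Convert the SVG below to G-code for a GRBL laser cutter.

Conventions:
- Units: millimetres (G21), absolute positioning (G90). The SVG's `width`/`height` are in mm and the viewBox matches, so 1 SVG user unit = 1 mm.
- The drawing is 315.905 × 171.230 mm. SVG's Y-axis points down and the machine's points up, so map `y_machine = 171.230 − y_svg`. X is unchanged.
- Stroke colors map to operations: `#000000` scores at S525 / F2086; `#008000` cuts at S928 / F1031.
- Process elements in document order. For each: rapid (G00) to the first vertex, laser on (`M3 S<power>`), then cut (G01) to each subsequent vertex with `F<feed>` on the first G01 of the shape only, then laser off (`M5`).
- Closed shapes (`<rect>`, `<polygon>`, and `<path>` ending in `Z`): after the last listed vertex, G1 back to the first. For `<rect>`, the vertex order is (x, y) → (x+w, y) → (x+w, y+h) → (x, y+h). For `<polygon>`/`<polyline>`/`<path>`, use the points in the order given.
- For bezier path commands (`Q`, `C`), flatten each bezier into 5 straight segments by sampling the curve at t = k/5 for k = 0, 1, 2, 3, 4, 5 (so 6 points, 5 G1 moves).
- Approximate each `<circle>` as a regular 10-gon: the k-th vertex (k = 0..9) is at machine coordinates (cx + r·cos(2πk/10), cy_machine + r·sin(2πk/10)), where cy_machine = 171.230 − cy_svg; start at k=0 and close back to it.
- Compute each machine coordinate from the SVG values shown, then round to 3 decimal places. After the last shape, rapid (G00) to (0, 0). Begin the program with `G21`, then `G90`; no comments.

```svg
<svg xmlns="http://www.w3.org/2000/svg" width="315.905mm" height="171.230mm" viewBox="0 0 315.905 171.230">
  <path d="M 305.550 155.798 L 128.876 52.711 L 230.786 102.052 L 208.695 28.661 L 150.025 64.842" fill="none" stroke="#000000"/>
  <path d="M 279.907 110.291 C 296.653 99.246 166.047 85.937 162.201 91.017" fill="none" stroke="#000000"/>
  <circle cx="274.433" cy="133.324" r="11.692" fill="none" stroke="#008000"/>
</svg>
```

G21
G90
G00 X305.550 Y15.432
M3 S525
G01 X128.876 Y118.519 F2086
G01 X230.786 Y69.178
G01 X208.695 Y142.569
G01 X150.025 Y106.388
M5
G00 X279.907 Y60.939
M3 S525
G01 X274.465 Y67.672 F2086
G01 X246.816 Y73.958
G01 X210.118 Y78.804
G01 X177.527 Y81.220
G01 X162.201 Y80.213
M5
G00 X286.125 Y37.906
M3 S928
G01 X283.892 Y44.778 F1031
G01 X278.046 Y49.026
G01 X270.820 Y49.026
G01 X264.974 Y44.778
G01 X262.741 Y37.906
G01 X264.974 Y31.034
G01 X270.820 Y26.786
G01 X278.046 Y26.786
G01 X283.892 Y31.034
G01 X286.125 Y37.906
M5
G00 X0.000 Y0.000

viewBox `0 0 315.905 171.230` with mm width/height → 1 unit = 1 mm. Flip: y_m = 171.230 − y_svg.

**Shape 1** — `<path>` open polyline, stroke `#000000` → score (S525, F2086). Machine vertices: (305.550,15.432) → (128.876,118.519) → (230.786,69.178) → (208.695,142.569) → (150.025,106.388). Open path.

**Shape 2** — `<path>` cubic bezier, stroke `#000000` → score (S525, F2086). Control points (SVG): P0=(279.907,110.291), P1=(296.653,99.246), P2=(166.047,85.937), P3=(162.201,91.017); sampled at t=k/5. Machine vertices: (279.907,60.939) → (274.465,67.672) → (246.816,73.958) → (210.118,78.804) → (177.527,81.220) → (162.201,80.213). Open path.

**Shape 3** — `<circle>` circle, stroke `#008000` → cut (S928, F1031). Machine vertices: (286.125,37.906) → (283.892,44.778) → (278.046,49.026) → (270.820,49.026) → (264.974,44.778) → (262.741,37.906) → (264.974,31.034) → (270.820,26.786) → (278.046,26.786) → (283.892,31.034) → (286.125,37.906). Closed: final G1 returns to the first vertex.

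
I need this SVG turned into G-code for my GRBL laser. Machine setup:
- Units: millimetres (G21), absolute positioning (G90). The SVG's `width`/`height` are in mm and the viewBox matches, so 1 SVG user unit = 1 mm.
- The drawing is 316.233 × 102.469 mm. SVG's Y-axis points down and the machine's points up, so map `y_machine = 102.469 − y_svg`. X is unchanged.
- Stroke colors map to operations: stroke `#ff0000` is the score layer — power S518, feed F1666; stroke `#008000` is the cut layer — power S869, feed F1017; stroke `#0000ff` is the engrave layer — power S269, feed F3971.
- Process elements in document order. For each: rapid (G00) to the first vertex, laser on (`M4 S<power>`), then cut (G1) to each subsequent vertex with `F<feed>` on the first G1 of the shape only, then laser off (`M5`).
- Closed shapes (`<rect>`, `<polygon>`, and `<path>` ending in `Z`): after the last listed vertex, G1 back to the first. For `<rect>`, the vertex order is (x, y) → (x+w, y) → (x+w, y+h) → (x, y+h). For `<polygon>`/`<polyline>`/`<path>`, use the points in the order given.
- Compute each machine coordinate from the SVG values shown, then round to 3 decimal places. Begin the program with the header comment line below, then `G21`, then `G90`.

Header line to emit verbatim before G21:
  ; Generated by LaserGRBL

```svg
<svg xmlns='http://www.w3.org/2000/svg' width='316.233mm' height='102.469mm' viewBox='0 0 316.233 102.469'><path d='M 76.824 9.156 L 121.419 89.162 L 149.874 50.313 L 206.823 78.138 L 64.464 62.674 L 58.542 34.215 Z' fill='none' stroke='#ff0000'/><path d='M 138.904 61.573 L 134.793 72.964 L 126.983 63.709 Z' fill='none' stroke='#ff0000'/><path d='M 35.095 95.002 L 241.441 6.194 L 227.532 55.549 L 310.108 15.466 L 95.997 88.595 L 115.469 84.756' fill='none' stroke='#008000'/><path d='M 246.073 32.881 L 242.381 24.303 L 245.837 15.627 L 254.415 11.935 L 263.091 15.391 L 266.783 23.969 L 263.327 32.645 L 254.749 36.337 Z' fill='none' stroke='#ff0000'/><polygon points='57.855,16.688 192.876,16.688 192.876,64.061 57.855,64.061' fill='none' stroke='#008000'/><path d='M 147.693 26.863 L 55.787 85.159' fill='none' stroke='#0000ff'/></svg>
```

; Generated by LaserGRBL
G21
G90
G00 X76.824 Y93.313
M4 S518
G1 X121.419 Y13.307 F1666
G1 X149.874 Y52.156
G1 X206.823 Y24.331
G1 X64.464 Y39.795
G1 X58.542 Y68.254
G1 X76.824 Y93.313
M5
G00 X138.904 Y40.896
M4 S518
G1 X134.793 Y29.505 F1666
G1 X126.983 Y38.760
G1 X138.904 Y40.896
M5
G00 X35.095 Y7.467
M4 S869
G1 X241.441 Y96.275 F1017
G1 X227.532 Y46.920
G1 X310.108 Y87.003
G1 X95.997 Y13.874
G1 X115.469 Y17.713
M5
G00 X246.073 Y69.588
M4 S518
G1 X242.381 Y78.166 F1666
G1 X245.837 Y86.842
G1 X254.415 Y90.534
G1 X263.091 Y87.078
G1 X266.783 Y78.500
G1 X263.327 Y69.824
G1 X254.749 Y66.132
G1 X246.073 Y69.588
M5
G00 X57.855 Y85.781
M4 S869
G1 X192.876 Y85.781 F1017
G1 X192.876 Y38.408
G1 X57.855 Y38.408
G1 X57.855 Y85.781
M5
G00 X147.693 Y75.606
M4 S269
G1 X55.787 Y17.310 F3971
M5

1 u = 1 mm; y_m = 102.469 − y.

[1] `<path>` closed polygon, #ff0000→score S518 F1666: (76.824,93.313) → (121.419,13.307) → (149.874,52.156) → (206.823,24.331) → (64.464,39.795) → (58.542,68.254) → (76.824,93.313) (closed)

[2] `<path>` regular polygon, #ff0000→score S518 F1666: (138.904,40.896) → (134.793,29.505) → (126.983,38.760) → (138.904,40.896) (closed)

[3] `<path>` open polyline, #008000→cut S869 F1017: (35.095,7.467) → (241.441,96.275) → (227.532,46.920) → (310.108,87.003) → (95.997,13.874) → (115.469,17.713)

[4] `<path>` regular polygon, #ff0000→score S518 F1666: (246.073,69.588) → (242.381,78.166) → (245.837,86.842) → (254.415,90.534) → (263.091,87.078) → (266.783,78.500) → (263.327,69.824) → (254.749,66.132) → (246.073,69.588) (closed)

[5] `<polygon>` rectangle, #008000→cut S869 F1017: (57.855,85.781) → (192.876,85.781) → (192.876,38.408) → (57.855,38.408) → (57.855,85.781) (closed)

[6] `<path>` line segment, #0000ff→engrave S269 F3971: (147.693,75.606) → (55.787,17.310)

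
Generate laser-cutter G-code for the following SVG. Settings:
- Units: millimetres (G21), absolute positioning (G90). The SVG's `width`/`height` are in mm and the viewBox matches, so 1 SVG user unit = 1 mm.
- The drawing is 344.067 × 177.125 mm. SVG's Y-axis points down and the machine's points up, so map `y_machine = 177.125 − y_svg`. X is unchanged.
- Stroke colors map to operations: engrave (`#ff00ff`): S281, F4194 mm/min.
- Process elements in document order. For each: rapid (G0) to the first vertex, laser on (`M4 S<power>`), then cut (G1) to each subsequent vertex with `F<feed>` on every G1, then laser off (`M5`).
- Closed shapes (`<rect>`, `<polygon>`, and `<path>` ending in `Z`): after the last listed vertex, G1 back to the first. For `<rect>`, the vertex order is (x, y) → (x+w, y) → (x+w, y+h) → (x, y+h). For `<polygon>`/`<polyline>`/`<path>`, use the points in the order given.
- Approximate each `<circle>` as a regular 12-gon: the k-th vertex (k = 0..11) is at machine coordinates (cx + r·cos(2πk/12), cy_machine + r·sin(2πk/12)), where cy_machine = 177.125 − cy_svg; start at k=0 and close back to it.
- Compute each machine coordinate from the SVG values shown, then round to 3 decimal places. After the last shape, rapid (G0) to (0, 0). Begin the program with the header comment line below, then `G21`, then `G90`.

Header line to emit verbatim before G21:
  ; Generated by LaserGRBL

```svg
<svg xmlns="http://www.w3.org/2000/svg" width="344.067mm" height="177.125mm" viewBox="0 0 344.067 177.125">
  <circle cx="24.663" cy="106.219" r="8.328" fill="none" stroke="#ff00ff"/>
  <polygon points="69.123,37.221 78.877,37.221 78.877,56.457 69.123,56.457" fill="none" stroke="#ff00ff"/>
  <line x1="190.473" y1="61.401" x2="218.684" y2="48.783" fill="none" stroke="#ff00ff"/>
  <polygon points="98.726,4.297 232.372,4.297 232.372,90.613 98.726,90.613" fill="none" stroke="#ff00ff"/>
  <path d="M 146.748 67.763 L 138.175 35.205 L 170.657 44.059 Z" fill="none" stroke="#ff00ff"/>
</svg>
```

; Generated by LaserGRBL
G21
G90
G0 X32.991 Y70.906
M4 S281
G1 X31.875 Y75.070 F4194
G1 X28.827 Y78.118 F4194
G1 X24.663 Y79.234 F4194
G1 X20.499 Y78.118 F4194
G1 X17.451 Y75.070 F4194
G1 X16.335 Y70.906 F4194
G1 X17.451 Y66.742 F4194
G1 X20.499 Y63.694 F4194
G1 X24.663 Y62.578 F4194
G1 X28.827 Y63.694 F4194
G1 X31.875 Y66.742 F4194
G1 X32.991 Y70.906 F4194
M5
G0 X69.123 Y139.904
M4 S281
G1 X78.877 Y139.904 F4194
G1 X78.877 Y120.668 F4194
G1 X69.123 Y120.668 F4194
G1 X69.123 Y139.904 F4194
M5
G0 X190.473 Y115.724
M4 S281
G1 X218.684 Y128.342 F4194
M5
G0 X98.726 Y172.828
M4 S281
G1 X232.372 Y172.828 F4194
G1 X232.372 Y86.512 F4194
G1 X98.726 Y86.512 F4194
G1 X98.726 Y172.828 F4194
M5
G0 X146.748 Y109.362
M4 S281
G1 X138.175 Y141.920 F4194
G1 X170.657 Y133.066 F4194
G1 X146.748 Y109.362 F4194
M5
G0 X0.000 Y0.000

viewBox `0 0 344.067 177.125` with mm width/height → 1 unit = 1 mm. Flip: y_m = 177.125 − y_svg.

**Shape 1** — `<circle>` circle, stroke `#ff00ff` → engrave (S281, F4194). Machine vertices: (32.991,70.906) → (31.875,75.070) → (28.827,78.118) → (24.663,79.234) → (20.499,78.118) → (17.451,75.070) → (16.335,70.906) → (17.451,66.742) → (20.499,63.694) → (24.663,62.578) → (28.827,63.694) → (31.875,66.742) → (32.991,70.906). Closed: final G1 returns to the first vertex.

**Shape 2** — `<polygon>` rectangle, stroke `#ff00ff` → engrave (S281, F4194). Machine vertices: (69.123,139.904) → (78.877,139.904) → (78.877,120.668) → (69.123,120.668) → (69.123,139.904). Closed: final G1 returns to the first vertex.

**Shape 3** — `<line>` line segment, stroke `#ff00ff` → engrave (S281, F4194). Machine vertices: (190.473,115.724) → (218.684,128.342). Open path.

**Shape 4** — `<polygon>` rectangle, stroke `#ff00ff` → engrave (S281, F4194). Machine vertices: (98.726,172.828) → (232.372,172.828) → (232.372,86.512) → (98.726,86.512) → (98.726,172.828). Closed: final G1 returns to the first vertex.

**Shape 5** — `<path>` regular polygon, stroke `#ff00ff` → engrave (S281, F4194). Machine vertices: (146.748,109.362) → (138.175,141.920) → (170.657,133.066) → (146.748,109.362). Closed: final G1 returns to the first vertex.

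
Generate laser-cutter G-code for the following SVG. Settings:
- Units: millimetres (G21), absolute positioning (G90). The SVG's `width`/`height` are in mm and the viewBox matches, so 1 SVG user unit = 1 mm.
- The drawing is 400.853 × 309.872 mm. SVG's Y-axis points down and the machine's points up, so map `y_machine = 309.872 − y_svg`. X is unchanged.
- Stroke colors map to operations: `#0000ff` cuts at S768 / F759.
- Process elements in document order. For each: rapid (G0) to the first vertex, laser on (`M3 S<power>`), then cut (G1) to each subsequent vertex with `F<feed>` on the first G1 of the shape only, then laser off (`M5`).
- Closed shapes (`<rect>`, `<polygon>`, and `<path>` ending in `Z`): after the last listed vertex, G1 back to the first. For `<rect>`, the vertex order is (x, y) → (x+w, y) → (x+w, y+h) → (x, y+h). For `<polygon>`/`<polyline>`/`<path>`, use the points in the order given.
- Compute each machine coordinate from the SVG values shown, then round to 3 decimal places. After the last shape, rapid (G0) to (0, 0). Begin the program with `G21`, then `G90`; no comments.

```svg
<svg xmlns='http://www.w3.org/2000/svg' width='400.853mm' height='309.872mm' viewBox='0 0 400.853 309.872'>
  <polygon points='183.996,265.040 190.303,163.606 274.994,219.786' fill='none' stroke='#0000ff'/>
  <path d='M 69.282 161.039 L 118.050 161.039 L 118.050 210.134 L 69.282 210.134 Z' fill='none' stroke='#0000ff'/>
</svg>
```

1 u = 1 mm; y_m = 309.872 − y.

[1] `<polygon>` regular polygon, #0000ff→cut S768 F759: (183.996,44.832) → (190.303,146.266) → (274.994,90.086) → (183.996,44.832) (closed)

[2] `<path>` rectangle, #0000ff→cut S768 F759: (69.282,148.833) → (118.050,148.833) → (118.050,99.738) → (69.282,99.738) → (69.282,148.833) (closed)

G21
G90
G0 X183.996 Y44.832
M3 S768
G1 X190.303 Y146.266 F759
G1 X274.994 Y90.086
G1 X183.996 Y44.832
M5
G0 X69.282 Y148.833
M3 S768
G1 X118.050 Y148.833 F759
G1 X118.050 Y99.738
G1 X69.282 Y99.738
G1 X69.282 Y148.833
M5
G0 X0.000 Y0.000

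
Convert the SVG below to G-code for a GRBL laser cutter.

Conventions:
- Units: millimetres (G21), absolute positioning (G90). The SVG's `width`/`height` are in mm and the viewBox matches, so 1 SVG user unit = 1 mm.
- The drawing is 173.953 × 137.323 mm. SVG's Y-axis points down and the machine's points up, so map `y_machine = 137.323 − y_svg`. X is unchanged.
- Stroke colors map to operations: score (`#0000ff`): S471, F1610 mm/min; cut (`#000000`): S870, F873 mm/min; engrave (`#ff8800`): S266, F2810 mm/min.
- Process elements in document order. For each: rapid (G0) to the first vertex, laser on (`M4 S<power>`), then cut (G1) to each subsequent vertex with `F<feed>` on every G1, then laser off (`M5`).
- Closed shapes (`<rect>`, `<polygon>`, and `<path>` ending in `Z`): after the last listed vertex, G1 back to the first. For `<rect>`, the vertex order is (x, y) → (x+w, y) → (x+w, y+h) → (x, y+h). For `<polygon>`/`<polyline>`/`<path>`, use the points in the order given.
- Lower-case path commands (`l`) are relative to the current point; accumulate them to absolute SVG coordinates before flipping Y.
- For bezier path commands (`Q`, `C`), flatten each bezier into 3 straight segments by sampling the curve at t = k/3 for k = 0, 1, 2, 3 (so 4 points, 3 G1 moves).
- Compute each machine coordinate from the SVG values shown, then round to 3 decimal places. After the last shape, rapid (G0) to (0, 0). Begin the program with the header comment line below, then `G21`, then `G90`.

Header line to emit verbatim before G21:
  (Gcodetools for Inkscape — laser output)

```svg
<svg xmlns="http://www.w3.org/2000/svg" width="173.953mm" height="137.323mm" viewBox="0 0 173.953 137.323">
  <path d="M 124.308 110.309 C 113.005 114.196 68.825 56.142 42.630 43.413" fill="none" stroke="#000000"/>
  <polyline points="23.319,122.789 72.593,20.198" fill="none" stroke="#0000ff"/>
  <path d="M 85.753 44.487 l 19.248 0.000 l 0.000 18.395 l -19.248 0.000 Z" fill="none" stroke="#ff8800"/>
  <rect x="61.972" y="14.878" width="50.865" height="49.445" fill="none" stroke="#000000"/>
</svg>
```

(Gcodetools for Inkscape — laser output)
G21
G90
G0 X124.308 Y27.014
M4 S870
G1 X103.930 Y39.801 F873
G1 X72.936 Y70.045 F873
G1 X42.630 Y93.910 F873
M5
G0 X23.319 Y14.534
M4 S471
G1 X72.593 Y117.125 F1610
M5
G0 X85.753 Y92.836
M4 S266
G1 X105.001 Y92.836 F2810
G1 X105.001 Y74.441 F2810
G1 X85.753 Y74.441 F2810
G1 X85.753 Y92.836 F2810
M5
G0 X61.972 Y122.445
M4 S870
G1 X112.837 Y122.445 F873
G1 X112.837 Y73.000 F873
G1 X61.972 Y73.000 F873
G1 X61.972 Y122.445 F873
M5
G0 X0.000 Y0.000

viewBox `0 0 173.953 137.323` with mm width/height → 1 unit = 1 mm. Flip: y_m = 137.323 − y_svg.

**Shape 1** — `<path>` cubic bezier, stroke `#000000` → cut (S870, F873). Control points (SVG): P0=(124.308,110.309), P1=(113.005,114.196), P2=(68.825,56.142), P3=(42.630,43.413); sampled at t=k/3. Machine vertices: (124.308,27.014) → (103.930,39.801) → (72.936,70.045) → (42.630,93.910). Open path.

**Shape 2** — `<polyline>` line segment, stroke `#0000ff` → score (S471, F1610). Machine vertices: (23.319,14.534) → (72.593,117.125). Open path.

**Shape 3** — `<path>` rectangle, stroke `#ff8800` → engrave (S266, F2810). Machine vertices: (85.753,92.836) → (105.001,92.836) → (105.001,74.441) → (85.753,74.441) → (85.753,92.836). Closed: final G1 returns to the first vertex.

**Shape 4** — `<rect>` rectangle, stroke `#000000` → cut (S870, F873). Machine vertices: (61.972,122.445) → (112.837,122.445) → (112.837,73.000) → (61.972,73.000) → (61.972,122.445). Closed: final G1 returns to the first vertex.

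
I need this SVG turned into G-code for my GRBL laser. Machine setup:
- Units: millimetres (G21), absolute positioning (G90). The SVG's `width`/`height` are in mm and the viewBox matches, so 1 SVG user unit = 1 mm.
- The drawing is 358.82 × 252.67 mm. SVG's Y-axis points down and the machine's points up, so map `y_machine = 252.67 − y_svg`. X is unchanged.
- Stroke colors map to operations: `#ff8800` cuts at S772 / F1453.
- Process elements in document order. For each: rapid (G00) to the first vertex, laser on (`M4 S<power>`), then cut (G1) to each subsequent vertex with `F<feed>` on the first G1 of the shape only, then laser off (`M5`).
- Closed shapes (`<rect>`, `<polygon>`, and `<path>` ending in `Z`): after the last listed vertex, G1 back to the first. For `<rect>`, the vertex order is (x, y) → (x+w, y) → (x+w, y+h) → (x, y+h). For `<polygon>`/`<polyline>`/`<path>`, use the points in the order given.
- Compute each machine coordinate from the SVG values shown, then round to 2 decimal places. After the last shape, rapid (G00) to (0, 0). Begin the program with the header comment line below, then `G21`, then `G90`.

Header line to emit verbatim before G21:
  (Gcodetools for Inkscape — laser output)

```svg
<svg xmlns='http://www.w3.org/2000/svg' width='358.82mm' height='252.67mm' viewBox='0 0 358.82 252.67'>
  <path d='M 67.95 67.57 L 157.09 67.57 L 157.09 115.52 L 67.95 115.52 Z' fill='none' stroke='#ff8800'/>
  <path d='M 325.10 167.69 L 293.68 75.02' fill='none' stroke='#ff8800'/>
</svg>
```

(Gcodetools for Inkscape — laser output)
G21
G90
G00 X67.95 Y185.10
M4 S772
G1 X157.09 Y185.10 F1453
G1 X157.09 Y137.15
G1 X67.95 Y137.15
G1 X67.95 Y185.10
M5
G00 X325.10 Y84.98
M4 S772
G1 X293.68 Y177.65 F1453
M5
G00 X0.00 Y0.00

viewBox `0 0 358.82 252.67` with mm width/height → 1 unit = 1 mm. Flip: y_m = 252.67 − y_svg.

**Shape 1** — `<path>` rectangle, stroke `#ff8800` → cut (S772, F1453). Machine vertices: (67.95,185.10) → (157.09,185.10) → (157.09,137.15) → (67.95,137.15) → (67.95,185.10). Closed: final G1 returns to the first vertex.

**Shape 2** — `<path>` line segment, stroke `#ff8800` → cut (S772, F1453). Machine vertices: (325.10,84.98) → (293.68,177.65). Open path.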